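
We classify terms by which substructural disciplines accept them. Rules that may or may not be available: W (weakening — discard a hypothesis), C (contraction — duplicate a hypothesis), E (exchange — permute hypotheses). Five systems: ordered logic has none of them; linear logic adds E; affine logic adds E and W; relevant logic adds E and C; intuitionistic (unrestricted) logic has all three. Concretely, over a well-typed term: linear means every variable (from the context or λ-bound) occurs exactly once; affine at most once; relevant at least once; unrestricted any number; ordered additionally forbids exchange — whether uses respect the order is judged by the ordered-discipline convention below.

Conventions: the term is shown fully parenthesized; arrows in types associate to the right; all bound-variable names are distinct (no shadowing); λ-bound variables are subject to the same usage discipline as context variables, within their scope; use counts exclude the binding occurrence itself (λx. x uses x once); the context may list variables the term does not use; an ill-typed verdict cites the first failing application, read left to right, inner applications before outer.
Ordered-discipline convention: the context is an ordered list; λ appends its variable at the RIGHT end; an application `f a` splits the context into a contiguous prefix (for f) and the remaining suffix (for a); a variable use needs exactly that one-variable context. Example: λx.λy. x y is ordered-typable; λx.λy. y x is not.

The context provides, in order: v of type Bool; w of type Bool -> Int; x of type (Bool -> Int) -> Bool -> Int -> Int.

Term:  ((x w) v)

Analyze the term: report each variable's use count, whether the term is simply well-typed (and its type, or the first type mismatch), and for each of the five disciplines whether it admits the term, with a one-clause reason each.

variable uses: v=1; w=1; x=1
use order (left to right): x, w, v
typing: well-typed — term : Int -> Int
ordered ✗ (no ordered split (uses run x, w, v))
linear ✓ (exactly-once usage across v, w, x)
affine ✓ (none of v, w, x used more than once)
relevant ✓ (v, w, x: all used, weakening unneeded)
unrestricted ✓ (simply typable at Int -> Int; W, C, E all held)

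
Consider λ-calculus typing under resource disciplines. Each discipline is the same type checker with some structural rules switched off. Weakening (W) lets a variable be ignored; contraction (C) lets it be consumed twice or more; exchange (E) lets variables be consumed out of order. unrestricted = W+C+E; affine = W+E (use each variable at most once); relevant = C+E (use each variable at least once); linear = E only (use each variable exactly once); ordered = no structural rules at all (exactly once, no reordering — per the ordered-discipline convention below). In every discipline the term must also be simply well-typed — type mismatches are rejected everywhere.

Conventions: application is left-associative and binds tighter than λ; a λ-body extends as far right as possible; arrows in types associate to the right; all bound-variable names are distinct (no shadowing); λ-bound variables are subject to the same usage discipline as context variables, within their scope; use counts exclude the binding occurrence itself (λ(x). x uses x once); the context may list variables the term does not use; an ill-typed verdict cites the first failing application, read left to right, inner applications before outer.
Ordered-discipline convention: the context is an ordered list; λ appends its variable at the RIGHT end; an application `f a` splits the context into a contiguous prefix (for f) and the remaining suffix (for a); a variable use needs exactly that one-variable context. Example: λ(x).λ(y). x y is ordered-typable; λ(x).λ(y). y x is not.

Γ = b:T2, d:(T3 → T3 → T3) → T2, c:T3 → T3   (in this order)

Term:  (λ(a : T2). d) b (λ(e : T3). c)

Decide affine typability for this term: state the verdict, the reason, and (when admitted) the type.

yes — at most one use each (b, d, c, a, e); term : T2
use counts: b=1, d=1, c=1, a (bound)=0, e (bound)=0
order of uses: d, b, c
typing: the term checks, with type T2
all disciplines: ordered ✗, linear ✗, affine ✓, relevant ✗, unrestricted ✓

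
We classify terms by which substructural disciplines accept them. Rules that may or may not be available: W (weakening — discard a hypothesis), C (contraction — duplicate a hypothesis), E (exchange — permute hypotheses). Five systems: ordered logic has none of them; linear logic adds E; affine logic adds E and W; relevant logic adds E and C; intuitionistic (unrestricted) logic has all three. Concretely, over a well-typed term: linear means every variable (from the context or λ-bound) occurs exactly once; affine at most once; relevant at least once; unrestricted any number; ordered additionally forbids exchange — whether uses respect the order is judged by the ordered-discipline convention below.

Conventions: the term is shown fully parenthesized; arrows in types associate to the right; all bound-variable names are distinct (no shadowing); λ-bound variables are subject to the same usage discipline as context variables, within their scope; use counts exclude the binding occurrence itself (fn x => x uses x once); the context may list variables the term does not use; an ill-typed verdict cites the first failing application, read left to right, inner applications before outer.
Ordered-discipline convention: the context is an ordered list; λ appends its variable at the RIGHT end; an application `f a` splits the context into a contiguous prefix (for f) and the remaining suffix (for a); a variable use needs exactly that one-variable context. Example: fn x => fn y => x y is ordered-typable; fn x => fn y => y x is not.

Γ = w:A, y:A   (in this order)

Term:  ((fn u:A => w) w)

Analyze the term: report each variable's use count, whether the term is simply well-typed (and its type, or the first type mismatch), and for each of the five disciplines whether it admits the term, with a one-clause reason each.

counts: w: 2×, y: 0×, u [bound]: 0×
left-to-right use order: w, w
typing: ✓ — A
ordered: ✗, repeated use of w ×2; unused: y, u — weakening required
linear: ✗, repeated use of w ×2; unused: y, u — weakening required
affine: ✗, repeated use of w ×2
relevant: ✗, unused: y, u — weakening required
unrestricted: ✓, simply typable at A; W, C, E all held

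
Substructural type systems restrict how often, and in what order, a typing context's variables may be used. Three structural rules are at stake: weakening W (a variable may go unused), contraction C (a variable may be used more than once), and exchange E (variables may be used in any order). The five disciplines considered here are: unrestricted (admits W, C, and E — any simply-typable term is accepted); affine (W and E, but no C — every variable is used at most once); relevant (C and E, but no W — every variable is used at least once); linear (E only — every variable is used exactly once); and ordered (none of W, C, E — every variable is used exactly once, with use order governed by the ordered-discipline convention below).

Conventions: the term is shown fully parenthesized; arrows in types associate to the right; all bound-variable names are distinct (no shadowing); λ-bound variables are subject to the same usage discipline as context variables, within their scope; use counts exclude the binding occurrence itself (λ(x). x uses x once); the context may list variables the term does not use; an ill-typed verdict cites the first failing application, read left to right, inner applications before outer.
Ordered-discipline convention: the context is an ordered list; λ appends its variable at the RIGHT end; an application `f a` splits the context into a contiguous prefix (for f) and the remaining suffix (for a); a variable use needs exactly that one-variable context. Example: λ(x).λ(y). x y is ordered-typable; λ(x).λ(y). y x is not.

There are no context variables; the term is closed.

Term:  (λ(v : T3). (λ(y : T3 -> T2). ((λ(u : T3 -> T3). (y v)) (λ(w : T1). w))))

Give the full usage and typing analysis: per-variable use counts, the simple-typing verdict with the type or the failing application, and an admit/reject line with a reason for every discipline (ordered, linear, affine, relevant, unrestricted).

usage: v (bound): 1×, y (bound): 1×, u (bound): 0×, w (bound): 1×
order of uses: y, v, w
typing: ill-typed: an argument T1 -> T1 mismatches the expected T3 -> T3
ordered: ✗ — the type mismatch rejects it
linear: ✗ — not simply typable
affine: ✗ — fails simple typing
relevant: ✗ — a type mismatch blocks all five
unrestricted: ✗ — the type mismatch rejects it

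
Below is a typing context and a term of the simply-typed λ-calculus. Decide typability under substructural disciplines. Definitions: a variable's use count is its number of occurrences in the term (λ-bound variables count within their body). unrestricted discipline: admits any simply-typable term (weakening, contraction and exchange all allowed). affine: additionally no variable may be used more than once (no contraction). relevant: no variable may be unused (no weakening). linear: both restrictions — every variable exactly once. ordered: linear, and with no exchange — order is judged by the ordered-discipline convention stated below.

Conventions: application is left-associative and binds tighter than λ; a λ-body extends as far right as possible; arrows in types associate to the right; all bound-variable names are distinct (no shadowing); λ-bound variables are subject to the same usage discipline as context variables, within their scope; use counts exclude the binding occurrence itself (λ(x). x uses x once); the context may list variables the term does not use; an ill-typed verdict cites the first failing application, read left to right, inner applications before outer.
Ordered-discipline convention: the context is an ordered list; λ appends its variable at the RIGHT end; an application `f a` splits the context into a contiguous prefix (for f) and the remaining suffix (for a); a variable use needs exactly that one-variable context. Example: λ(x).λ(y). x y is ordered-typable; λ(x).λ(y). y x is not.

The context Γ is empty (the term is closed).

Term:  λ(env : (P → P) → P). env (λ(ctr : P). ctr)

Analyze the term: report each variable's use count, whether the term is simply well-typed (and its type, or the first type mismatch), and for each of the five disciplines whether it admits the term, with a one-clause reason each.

counts: env (bound): 1, ctr (bound): 1
left-to-right use order: env, ctr
typing: well-typed — term : ((P → P) → P) → P
ordered ✓ (single-use (env, ctr), ordered derivation ok)
linear ✓ (single use per variable (env, ctr))
affine ✓ (none of env, ctr used more than once)
relevant ✓ (every one of env, ctr appears)
unrestricted ✓ (typability at ((P → P) → P) → P is all that's needed)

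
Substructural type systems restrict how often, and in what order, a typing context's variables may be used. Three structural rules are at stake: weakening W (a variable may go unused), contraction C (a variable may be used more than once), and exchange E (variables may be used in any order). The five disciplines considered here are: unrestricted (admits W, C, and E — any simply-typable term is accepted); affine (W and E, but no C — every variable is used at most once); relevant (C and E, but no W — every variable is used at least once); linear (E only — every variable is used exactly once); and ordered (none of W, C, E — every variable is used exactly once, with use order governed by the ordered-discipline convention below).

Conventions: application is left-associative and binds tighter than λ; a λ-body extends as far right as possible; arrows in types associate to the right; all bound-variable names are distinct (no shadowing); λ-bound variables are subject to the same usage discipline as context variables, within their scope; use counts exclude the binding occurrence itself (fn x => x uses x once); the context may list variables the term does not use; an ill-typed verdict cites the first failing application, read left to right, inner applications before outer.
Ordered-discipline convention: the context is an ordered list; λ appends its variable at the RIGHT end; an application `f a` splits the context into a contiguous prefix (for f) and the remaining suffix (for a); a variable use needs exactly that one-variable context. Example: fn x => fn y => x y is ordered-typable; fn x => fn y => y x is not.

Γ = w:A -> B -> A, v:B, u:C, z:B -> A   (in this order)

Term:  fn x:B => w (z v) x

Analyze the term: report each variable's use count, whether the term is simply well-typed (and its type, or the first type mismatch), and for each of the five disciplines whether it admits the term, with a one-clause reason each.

counts: w: 1, v: 1, u: 0, z: 1, x (λ-bound): 1
use order (left to right): w, z, v, x
typing: well-typed — term : B -> A
ordered ✗ (needs weakening: u unused)
linear ✗ (needs weakening: u unused)
affine ✓ (none of w, v, u, z, x used more than once)
relevant ✗ (needs weakening: u unused)
unrestricted ✓ (simply typable at B -> A; W, C, E all held)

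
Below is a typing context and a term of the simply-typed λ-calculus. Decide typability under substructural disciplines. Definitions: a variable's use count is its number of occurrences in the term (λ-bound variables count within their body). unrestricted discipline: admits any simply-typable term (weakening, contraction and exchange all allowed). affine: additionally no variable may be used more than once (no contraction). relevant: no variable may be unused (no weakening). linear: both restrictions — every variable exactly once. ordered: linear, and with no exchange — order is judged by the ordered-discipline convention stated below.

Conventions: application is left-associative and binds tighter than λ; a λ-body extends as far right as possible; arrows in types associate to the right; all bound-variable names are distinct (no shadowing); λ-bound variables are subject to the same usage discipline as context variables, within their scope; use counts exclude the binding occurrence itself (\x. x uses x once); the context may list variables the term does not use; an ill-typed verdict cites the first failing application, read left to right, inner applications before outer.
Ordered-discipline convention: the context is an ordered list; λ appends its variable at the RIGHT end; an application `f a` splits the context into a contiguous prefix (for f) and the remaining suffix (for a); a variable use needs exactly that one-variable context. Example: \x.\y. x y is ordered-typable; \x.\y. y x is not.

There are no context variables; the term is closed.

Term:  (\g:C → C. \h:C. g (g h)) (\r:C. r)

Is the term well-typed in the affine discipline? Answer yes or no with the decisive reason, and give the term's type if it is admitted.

no — g ×2 used more than once (contraction)
usage: g (bound) ×2; h (bound) ×1; r (bound) ×1
use order (left to right): g, g, h, r
typing: the term checks, with type C → C
summary: ordered ✗ · linear ✗ · affine ✗ · relevant ✓ · unrestricted ✓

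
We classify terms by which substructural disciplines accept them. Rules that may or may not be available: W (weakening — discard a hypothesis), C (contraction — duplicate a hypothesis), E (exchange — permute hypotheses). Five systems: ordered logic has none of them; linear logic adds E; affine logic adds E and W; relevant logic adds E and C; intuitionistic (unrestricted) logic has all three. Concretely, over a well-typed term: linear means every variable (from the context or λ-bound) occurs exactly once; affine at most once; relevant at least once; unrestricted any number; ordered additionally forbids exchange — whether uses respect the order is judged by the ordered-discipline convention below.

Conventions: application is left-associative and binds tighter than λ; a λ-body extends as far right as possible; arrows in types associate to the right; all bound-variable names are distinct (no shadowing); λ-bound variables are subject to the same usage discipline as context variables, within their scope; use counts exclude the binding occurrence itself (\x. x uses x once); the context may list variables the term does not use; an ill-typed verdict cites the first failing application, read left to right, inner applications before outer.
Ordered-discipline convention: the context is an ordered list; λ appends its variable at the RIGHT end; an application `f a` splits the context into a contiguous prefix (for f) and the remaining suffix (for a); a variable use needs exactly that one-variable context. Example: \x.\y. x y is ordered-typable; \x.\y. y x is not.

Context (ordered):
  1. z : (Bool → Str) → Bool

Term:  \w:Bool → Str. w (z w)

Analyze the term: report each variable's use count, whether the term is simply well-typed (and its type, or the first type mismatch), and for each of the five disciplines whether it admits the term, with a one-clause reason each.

use counts: z: 1; w (bound): 2
use order (left to right): w, z, w
typing: ✓ — (Bool → Str) → Str
ordered ✗ (w ×2 used more than once (contraction))
linear ✗ (w ×2 used more than once (contraction))
affine ✗ (w ×2 used more than once (contraction))
relevant ✓ (z, w: all used, weakening unneeded)
unrestricted ✓ (simply typable at (Bool → Str) → Str; W, C, E all held)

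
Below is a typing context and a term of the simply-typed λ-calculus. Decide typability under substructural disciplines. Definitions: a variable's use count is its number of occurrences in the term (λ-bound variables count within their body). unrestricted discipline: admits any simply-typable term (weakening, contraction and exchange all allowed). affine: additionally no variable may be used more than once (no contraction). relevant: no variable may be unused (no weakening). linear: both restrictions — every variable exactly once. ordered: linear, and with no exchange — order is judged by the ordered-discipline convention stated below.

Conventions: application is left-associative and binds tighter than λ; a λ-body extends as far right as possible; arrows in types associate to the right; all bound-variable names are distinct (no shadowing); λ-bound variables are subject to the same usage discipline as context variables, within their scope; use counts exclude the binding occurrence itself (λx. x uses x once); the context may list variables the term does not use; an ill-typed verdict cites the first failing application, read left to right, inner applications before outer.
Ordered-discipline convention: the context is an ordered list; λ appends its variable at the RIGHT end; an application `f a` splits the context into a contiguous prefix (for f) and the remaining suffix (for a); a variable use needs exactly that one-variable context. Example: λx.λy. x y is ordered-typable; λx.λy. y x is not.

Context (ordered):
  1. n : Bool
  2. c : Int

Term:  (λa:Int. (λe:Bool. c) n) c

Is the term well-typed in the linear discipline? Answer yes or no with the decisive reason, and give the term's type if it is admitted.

no — c ×2 used more than once (contraction); a, e never used (weakening)
usage: n ×1, c ×2, a [bound] ×0, e [bound] ×0
uses in reading order: c, n, c
typing: well-typed at Int
per-discipline verdicts: ordered ✗ · linear ✗ · affine ✗ · relevant ✗ · unrestricted ✓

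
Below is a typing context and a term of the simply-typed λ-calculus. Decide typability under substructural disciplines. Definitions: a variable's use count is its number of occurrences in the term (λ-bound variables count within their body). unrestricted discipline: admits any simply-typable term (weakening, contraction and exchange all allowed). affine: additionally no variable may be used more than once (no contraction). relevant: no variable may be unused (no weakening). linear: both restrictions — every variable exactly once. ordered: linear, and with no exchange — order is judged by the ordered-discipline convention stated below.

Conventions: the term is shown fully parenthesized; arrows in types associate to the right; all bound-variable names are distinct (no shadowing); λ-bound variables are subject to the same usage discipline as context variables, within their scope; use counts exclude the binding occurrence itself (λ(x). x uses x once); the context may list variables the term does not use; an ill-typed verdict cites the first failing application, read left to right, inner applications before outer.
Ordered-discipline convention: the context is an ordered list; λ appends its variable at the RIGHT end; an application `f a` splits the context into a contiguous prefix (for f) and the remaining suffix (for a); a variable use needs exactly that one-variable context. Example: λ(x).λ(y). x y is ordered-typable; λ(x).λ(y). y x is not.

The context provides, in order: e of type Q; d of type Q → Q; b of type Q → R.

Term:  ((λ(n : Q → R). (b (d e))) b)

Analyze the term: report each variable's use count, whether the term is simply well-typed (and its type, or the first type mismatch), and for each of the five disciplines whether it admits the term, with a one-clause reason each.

usage: e: 1; d: 1; b: 2; n (bound): 0
use order (left to right): b, d, e, b
typing: the term checks, with type R
ordered: ✗ — needs contraction — b ×2; needs weakening: n unused
linear: ✗ — needs contraction — b ×2; needs weakening: n unused
affine: ✗ — needs contraction — b ×2
relevant: ✗ — needs weakening: n unused
unrestricted: ✓ — typability at R is all that's needed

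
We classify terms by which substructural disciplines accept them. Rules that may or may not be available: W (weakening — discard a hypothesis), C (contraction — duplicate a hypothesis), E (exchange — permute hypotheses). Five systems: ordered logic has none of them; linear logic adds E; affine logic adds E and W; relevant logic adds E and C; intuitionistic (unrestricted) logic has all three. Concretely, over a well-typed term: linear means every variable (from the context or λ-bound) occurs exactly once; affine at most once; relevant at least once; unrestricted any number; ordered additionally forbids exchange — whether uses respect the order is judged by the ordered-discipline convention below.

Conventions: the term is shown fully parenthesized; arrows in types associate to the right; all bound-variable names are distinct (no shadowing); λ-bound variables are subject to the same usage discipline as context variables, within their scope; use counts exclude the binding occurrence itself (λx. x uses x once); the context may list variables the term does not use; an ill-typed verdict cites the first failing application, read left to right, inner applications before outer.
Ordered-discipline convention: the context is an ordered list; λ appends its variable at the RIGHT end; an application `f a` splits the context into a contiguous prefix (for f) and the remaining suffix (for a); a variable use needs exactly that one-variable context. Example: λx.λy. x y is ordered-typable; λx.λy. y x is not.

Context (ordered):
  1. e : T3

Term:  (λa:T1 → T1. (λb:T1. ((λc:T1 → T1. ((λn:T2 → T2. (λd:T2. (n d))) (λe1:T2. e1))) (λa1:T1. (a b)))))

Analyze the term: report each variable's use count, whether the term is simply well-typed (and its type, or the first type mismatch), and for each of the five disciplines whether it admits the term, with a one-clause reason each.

counts: e: 0×, a [bound]: 1×, b [bound]: 1×, c [bound]: 0×, n [bound]: 1×, d [bound]: 1×, e1 [bound]: 1×, a1 [bound]: 0×
uses in reading order: n, d, e1, a, b
typing: the term checks, with type (T1 → T1) → T1 → T2 → T2
ordered: ✗, needs weakening: e, c, a1 unused
linear: ✗, needs weakening: e, c, a1 unused
affine: ✓, none of e, a, b, c, n, d, e1, a1 used more than once
relevant: ✗, needs weakening: e, c, a1 unused
unrestricted: ✓, simply typable at (T1 → T1) → T1 → T2 → T2; W, C, E all held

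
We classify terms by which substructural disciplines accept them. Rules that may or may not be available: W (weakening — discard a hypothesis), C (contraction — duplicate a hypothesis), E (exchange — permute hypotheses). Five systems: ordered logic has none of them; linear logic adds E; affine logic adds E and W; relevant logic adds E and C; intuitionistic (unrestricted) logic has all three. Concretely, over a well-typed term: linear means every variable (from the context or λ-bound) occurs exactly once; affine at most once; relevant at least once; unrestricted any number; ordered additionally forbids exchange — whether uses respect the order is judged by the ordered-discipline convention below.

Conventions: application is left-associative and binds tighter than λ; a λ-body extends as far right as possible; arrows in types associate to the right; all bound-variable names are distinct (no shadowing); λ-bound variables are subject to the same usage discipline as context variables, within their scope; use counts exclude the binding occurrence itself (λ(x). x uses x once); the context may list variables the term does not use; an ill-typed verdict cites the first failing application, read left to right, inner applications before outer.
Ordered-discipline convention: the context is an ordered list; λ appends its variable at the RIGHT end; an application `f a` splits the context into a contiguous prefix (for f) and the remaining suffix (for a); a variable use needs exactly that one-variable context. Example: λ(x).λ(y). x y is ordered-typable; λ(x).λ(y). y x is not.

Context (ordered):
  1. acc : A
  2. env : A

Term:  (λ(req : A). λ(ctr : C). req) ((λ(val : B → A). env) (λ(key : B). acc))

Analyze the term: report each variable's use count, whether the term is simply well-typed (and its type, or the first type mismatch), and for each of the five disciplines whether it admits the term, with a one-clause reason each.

use counts: acc: 1×, env: 1×, req (λ-bound): 1×, ctr (λ-bound): 0×, val (λ-bound): 0×, key (λ-bound): 0×
left-to-right use order: req, env, acc
typing: ✓ — C → A
ordered: ✗ — unused: ctr, val, key — weakening required
linear: ✗ — unused: ctr, val, key — weakening required
affine: ✓ — acc, env, req, ctr, val, key: no repeats, contraction unneeded
relevant: ✗ — unused: ctr, val, key — weakening required
unrestricted: ✓ — simply typable at C → A; W, C, E all held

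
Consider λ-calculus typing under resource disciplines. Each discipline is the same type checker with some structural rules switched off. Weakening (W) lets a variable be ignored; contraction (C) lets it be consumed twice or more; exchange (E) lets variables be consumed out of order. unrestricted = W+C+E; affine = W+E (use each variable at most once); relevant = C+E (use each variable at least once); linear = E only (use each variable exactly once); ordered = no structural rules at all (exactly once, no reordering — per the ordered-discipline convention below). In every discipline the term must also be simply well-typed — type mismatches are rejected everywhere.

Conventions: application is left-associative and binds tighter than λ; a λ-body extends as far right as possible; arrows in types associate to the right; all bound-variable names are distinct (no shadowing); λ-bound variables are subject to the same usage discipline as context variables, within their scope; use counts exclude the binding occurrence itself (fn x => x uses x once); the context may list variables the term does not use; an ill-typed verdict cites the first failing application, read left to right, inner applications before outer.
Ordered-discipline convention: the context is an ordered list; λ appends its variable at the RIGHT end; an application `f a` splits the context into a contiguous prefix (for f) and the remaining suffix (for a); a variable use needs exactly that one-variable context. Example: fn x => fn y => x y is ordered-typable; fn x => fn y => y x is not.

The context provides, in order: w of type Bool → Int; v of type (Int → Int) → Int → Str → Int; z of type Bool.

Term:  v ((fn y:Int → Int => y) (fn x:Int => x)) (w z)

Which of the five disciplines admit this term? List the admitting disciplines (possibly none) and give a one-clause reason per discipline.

admitted in: linear, affine, relevant, unrestricted
variable uses: w=1; v=1; z=1; y (λ-bound)=1; x (λ-bound)=1
left-to-right use order: v, y, x, w, z
typing: well-typed — term : Str → Int
ordered: ✗ — needs exchange: uses follow v, y, x, w, z
linear: ✓ — exactly-once usage across w, v, z, y, x
affine: ✓ — no duplicate uses among w, v, z, y, x
relevant: ✓ — at least one use each (w, v, z, y, x)
unrestricted: ✓ — well-typed at Str → Int; no restrictions here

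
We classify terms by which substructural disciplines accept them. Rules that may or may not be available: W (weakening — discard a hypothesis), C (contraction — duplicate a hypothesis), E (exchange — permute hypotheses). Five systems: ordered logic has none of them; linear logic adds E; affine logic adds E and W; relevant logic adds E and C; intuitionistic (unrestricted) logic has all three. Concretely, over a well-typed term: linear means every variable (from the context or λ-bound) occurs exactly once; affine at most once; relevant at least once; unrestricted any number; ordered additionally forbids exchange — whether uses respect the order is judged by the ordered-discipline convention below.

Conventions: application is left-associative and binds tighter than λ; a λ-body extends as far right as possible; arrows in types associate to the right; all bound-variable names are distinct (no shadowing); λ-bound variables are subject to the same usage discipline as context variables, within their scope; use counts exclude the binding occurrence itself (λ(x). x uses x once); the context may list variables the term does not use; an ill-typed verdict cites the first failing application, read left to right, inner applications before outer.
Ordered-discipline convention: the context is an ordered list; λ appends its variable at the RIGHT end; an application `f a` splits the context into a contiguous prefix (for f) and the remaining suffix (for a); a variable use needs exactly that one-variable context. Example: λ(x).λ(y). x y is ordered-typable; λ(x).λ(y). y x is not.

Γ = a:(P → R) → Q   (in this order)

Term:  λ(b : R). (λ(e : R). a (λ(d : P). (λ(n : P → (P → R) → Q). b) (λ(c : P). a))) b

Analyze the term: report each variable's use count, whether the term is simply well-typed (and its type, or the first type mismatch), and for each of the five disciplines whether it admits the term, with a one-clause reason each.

usage: a=2; b (bound)=2; e (bound)=0; d (bound)=0; n (bound)=0; c (bound)=0
order of uses: a, b, a, b
typing: ✓ — R → Q
ordered: ✗, repeated use of a ×2, b ×2; e, d, n, c left unused
linear: ✗, repeated use of a ×2, b ×2; e, d, n, c left unused
affine: ✗, repeated use of a ×2, b ×2
relevant: ✗, e, d, n, c left unused
unrestricted: ✓, typability at R → Q is all that's needed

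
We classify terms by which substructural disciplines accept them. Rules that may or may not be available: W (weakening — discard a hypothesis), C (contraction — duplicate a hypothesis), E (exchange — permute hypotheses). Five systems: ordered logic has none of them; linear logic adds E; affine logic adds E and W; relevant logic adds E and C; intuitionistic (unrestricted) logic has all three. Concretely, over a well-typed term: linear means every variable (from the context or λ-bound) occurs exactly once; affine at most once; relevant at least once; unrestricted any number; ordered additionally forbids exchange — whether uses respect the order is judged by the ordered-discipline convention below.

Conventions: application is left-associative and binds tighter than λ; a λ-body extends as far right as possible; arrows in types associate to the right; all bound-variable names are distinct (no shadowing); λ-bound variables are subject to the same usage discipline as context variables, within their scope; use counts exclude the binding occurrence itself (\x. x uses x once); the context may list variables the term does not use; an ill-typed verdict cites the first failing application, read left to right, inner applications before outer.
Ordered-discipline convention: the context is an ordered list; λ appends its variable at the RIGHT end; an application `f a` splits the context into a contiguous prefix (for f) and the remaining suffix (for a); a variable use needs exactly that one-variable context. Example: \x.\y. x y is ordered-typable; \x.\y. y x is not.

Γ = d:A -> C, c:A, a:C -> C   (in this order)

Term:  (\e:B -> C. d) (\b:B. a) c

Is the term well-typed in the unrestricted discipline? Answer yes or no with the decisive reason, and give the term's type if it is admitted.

no — the type mismatch rejects it
counts: d: 1×; c: 1×; a: 1×; e [bound]: 0×; b [bound]: 0×
left-to-right use order: d, a, c
typing: ill-typed: an application expects B -> C but receives B -> C -> C
summary: ordered ✗ · linear ✗ · affine ✗ · relevant ✗ · unrestricted ✗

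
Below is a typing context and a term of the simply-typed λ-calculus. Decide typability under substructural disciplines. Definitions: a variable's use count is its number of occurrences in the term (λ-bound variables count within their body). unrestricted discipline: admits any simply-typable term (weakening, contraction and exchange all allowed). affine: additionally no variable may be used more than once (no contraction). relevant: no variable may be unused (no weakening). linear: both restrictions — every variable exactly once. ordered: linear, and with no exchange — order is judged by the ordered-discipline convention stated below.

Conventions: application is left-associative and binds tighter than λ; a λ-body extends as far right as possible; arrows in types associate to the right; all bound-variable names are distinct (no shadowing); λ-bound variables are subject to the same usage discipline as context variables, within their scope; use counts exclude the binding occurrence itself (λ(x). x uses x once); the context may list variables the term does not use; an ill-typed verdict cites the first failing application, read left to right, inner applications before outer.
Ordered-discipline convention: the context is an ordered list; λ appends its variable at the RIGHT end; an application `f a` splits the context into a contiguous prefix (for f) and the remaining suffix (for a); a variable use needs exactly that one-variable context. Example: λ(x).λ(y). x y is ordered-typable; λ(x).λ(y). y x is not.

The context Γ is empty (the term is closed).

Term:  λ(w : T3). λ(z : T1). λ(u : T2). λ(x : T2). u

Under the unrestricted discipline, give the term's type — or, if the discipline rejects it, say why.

term : T3 -> T1 -> T2 -> T2 -> T2
counts: w (λ-bound): 0×, z (λ-bound): 0×, u (λ-bound): 1×, x (λ-bound): 0×
uses in reading order: u
typing: ✓ — T3 -> T1 -> T2 -> T2 -> T2
across the five disciplines: ordered ✗ · linear ✗ · affine ✓ · relevant ✗ · unrestricted ✓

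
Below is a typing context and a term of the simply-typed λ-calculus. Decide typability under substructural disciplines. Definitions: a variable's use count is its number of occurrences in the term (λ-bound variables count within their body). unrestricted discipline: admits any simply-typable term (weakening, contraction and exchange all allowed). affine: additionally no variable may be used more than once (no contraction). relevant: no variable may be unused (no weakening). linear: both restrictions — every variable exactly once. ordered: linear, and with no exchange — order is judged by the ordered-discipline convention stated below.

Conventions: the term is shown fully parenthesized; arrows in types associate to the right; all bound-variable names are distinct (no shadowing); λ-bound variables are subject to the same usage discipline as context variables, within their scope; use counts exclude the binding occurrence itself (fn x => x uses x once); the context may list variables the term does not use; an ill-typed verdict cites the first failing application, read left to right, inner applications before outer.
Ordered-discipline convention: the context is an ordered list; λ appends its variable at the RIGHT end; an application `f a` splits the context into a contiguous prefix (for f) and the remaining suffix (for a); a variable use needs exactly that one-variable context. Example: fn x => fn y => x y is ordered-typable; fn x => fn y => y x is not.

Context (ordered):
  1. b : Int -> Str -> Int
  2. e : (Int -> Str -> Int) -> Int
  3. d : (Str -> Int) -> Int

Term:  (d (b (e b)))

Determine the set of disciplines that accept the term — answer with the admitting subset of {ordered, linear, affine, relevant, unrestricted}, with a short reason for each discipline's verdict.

admitted by: relevant, unrestricted
variable uses: b ×2; e ×1; d ×1
uses in reading order: d, b, e, b
typing: ✓ — Int
ordered ✗ (b ×2 used more than once (contraction))
linear ✗ (b ×2 used more than once (contraction))
affine ✗ (b ×2 used more than once (contraction))
relevant ✓ (at least one use each (b, e, d))
unrestricted ✓ (simply typable at Int; W, C, E all held)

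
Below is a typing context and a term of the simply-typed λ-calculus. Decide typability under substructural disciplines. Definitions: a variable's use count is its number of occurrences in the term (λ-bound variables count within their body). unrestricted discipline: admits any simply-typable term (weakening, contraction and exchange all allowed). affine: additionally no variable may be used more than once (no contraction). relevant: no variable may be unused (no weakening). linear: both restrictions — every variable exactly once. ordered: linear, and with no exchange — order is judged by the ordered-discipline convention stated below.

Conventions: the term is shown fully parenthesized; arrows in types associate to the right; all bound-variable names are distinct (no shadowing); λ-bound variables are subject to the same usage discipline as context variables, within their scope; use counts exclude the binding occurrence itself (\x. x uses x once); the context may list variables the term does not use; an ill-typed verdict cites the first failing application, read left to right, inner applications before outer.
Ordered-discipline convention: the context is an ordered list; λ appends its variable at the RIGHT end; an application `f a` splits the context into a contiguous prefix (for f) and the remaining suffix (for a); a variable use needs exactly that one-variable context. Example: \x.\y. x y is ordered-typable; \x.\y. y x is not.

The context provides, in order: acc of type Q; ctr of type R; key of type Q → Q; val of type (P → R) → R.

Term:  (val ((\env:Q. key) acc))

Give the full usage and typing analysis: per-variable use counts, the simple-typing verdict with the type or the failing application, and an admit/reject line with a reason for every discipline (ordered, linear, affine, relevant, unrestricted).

use counts: acc ×1; ctr ×0; key ×1; val ×1; env (λ-bound) ×0
uses in reading order: val, key, acc
typing: ill-typed: a function awaiting P → R gets Q → Q
ordered: ✗, a type mismatch blocks all five
linear: ✗, the type mismatch rejects it
affine: ✗, not simply typable
relevant: ✗, fails simple typing
unrestricted: ✗, a type mismatch blocks all five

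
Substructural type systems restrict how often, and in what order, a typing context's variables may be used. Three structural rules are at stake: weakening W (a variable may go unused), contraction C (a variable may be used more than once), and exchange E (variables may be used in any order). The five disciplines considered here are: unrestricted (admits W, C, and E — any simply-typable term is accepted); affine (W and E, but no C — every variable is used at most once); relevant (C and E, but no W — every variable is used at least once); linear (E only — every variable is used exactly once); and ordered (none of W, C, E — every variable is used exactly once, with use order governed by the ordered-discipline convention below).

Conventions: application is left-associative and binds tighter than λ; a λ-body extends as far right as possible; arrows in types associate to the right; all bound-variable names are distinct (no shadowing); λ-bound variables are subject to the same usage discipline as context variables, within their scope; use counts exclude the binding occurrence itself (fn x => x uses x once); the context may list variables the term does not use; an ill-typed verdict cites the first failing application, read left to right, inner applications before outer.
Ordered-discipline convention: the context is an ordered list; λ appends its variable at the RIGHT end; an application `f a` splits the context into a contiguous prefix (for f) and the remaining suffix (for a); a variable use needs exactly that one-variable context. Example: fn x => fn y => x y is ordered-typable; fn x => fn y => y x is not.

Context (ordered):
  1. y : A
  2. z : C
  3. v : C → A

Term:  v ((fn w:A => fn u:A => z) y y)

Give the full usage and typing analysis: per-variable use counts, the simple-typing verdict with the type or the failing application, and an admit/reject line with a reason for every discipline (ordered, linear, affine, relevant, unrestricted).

counts: y=2, z=1, v=1, w (bound)=0, u (bound)=0
left-to-right use order: v, z, y, y
typing: ✓ — A
ordered: ✗, needs contraction — y ×2; needs weakening: w, u unused
linear: ✗, needs contraction — y ×2; needs weakening: w, u unused
affine: ✗, needs contraction — y ×2
relevant: ✗, needs weakening: w, u unused
unrestricted: ✓, type-checks (A) and nothing is barred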